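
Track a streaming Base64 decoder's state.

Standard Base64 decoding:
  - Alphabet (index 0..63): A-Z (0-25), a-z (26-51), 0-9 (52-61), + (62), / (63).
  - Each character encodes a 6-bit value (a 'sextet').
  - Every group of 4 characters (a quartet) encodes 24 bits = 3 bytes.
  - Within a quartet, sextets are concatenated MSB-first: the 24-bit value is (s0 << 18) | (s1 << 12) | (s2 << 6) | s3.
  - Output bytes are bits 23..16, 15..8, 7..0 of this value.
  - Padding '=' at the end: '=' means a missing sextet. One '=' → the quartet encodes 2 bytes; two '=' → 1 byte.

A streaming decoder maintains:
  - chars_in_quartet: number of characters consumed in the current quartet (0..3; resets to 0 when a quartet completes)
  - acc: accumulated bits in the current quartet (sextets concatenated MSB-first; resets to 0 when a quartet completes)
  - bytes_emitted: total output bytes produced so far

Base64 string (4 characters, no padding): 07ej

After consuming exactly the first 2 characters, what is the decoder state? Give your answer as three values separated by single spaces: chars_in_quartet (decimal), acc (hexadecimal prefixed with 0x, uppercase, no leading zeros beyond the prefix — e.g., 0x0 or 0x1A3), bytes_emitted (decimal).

After char 0 ('0'=52): chars_in_quartet=1 acc=0x34 bytes_emitted=0
After char 1 ('7'=59): chars_in_quartet=2 acc=0xD3B bytes_emitted=0

Answer: 2 0xD3B 0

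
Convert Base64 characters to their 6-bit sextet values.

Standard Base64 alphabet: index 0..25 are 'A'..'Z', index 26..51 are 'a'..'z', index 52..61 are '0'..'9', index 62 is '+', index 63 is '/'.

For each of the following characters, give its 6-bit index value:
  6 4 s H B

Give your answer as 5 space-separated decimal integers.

'6': 0..9 range, 52 + ord('6') − ord('0') = 58
'4': 0..9 range, 52 + ord('4') − ord('0') = 56
's': a..z range, 26 + ord('s') − ord('a') = 44
'H': A..Z range, ord('H') − ord('A') = 7
'B': A..Z range, ord('B') − ord('A') = 1

Answer: 58 56 44 7 1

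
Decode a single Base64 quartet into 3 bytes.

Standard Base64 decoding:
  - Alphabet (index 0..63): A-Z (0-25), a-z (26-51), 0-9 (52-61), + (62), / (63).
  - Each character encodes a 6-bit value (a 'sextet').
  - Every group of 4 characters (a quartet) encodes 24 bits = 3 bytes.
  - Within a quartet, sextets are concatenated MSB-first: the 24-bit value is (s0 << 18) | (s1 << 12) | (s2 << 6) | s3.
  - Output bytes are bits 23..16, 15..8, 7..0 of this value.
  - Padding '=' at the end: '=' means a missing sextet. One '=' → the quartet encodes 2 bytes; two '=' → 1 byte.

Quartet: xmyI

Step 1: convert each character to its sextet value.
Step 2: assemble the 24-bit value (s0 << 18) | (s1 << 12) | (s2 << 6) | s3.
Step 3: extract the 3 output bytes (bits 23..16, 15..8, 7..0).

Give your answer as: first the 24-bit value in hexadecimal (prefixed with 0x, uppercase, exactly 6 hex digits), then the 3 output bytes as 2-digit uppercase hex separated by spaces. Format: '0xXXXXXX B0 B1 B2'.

Answer: 0xC66C88 C6 6C 88

Derivation:
Sextets: x=49, m=38, y=50, I=8
24-bit: (49<<18) | (38<<12) | (50<<6) | 8
      = 0xC40000 | 0x026000 | 0x000C80 | 0x000008
      = 0xC66C88
Bytes: (v>>16)&0xFF=C6, (v>>8)&0xFF=6C, v&0xFF=88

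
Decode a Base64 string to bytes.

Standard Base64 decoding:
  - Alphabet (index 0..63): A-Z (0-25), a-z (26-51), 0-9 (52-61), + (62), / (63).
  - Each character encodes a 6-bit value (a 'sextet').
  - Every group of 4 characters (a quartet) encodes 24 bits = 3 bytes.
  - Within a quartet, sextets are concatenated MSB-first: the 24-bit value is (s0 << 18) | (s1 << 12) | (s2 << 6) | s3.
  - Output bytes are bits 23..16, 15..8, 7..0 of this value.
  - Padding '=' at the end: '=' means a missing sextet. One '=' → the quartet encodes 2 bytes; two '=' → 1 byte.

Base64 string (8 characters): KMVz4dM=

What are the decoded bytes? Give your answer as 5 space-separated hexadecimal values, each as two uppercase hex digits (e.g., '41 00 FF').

After char 0 ('K'=10): chars_in_quartet=1 acc=0xA bytes_emitted=0
After char 1 ('M'=12): chars_in_quartet=2 acc=0x28C bytes_emitted=0
After char 2 ('V'=21): chars_in_quartet=3 acc=0xA315 bytes_emitted=0
After char 3 ('z'=51): chars_in_quartet=4 acc=0x28C573 -> emit 28 C5 73, reset; bytes_emitted=3
After char 4 ('4'=56): chars_in_quartet=1 acc=0x38 bytes_emitted=3
After char 5 ('d'=29): chars_in_quartet=2 acc=0xE1D bytes_emitted=3
After char 6 ('M'=12): chars_in_quartet=3 acc=0x3874C bytes_emitted=3
Padding '=': partial quartet acc=0x3874C -> emit E1 D3; bytes_emitted=5

Answer: 28 C5 73 E1 D3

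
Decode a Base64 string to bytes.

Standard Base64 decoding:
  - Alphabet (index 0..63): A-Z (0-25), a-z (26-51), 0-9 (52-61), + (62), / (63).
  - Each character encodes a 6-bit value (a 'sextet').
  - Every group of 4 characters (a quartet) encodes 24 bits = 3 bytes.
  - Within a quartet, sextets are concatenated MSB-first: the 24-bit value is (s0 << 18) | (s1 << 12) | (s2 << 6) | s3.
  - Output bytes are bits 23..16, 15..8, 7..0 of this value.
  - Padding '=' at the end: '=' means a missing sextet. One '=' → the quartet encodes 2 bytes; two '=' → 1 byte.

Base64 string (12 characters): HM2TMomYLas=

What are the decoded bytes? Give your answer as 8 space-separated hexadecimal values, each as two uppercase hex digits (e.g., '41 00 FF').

Answer: 1C CD 93 32 89 98 2D AB

Derivation:
After char 0 ('H'=7): chars_in_quartet=1 acc=0x7 bytes_emitted=0
After char 1 ('M'=12): chars_in_quartet=2 acc=0x1CC bytes_emitted=0
After char 2 ('2'=54): chars_in_quartet=3 acc=0x7336 bytes_emitted=0
After char 3 ('T'=19): chars_in_quartet=4 acc=0x1CCD93 -> emit 1C CD 93, reset; bytes_emitted=3
After char 4 ('M'=12): chars_in_quartet=1 acc=0xC bytes_emitted=3
After char 5 ('o'=40): chars_in_quartet=2 acc=0x328 bytes_emitted=3
After char 6 ('m'=38): chars_in_quartet=3 acc=0xCA26 bytes_emitted=3
After char 7 ('Y'=24): chars_in_quartet=4 acc=0x328998 -> emit 32 89 98, reset; bytes_emitted=6
After char 8 ('L'=11): chars_in_quartet=1 acc=0xB bytes_emitted=6
After char 9 ('a'=26): chars_in_quartet=2 acc=0x2DA bytes_emitted=6
After char 10 ('s'=44): chars_in_quartet=3 acc=0xB6AC bytes_emitted=6
Padding '=': partial quartet acc=0xB6AC -> emit 2D AB; bytes_emitted=8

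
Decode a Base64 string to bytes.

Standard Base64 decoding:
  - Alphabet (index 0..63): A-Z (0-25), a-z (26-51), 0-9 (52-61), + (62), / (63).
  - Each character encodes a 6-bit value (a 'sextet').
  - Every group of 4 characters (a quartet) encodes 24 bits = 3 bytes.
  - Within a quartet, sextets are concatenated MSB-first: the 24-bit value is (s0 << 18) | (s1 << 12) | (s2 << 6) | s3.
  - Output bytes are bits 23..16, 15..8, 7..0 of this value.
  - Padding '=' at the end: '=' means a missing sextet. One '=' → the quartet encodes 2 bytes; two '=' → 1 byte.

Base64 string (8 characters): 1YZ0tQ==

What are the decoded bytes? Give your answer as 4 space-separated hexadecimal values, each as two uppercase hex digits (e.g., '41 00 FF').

After char 0 ('1'=53): chars_in_quartet=1 acc=0x35 bytes_emitted=0
After char 1 ('Y'=24): chars_in_quartet=2 acc=0xD58 bytes_emitted=0
After char 2 ('Z'=25): chars_in_quartet=3 acc=0x35619 bytes_emitted=0
After char 3 ('0'=52): chars_in_quartet=4 acc=0xD58674 -> emit D5 86 74, reset; bytes_emitted=3
After char 4 ('t'=45): chars_in_quartet=1 acc=0x2D bytes_emitted=3
After char 5 ('Q'=16): chars_in_quartet=2 acc=0xB50 bytes_emitted=3
Padding '==': partial quartet acc=0xB50 -> emit B5; bytes_emitted=4

Answer: D5 86 74 B5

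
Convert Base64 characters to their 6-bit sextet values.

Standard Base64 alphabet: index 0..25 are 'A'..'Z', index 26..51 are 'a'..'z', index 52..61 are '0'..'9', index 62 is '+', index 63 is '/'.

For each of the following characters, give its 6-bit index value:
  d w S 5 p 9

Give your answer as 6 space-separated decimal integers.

Answer: 29 48 18 57 41 61

Derivation:
'd': a..z range, 26 + ord('d') − ord('a') = 29
'w': a..z range, 26 + ord('w') − ord('a') = 48
'S': A..Z range, ord('S') − ord('A') = 18
'5': 0..9 range, 52 + ord('5') − ord('0') = 57
'p': a..z range, 26 + ord('p') − ord('a') = 41
'9': 0..9 range, 52 + ord('9') − ord('0') = 61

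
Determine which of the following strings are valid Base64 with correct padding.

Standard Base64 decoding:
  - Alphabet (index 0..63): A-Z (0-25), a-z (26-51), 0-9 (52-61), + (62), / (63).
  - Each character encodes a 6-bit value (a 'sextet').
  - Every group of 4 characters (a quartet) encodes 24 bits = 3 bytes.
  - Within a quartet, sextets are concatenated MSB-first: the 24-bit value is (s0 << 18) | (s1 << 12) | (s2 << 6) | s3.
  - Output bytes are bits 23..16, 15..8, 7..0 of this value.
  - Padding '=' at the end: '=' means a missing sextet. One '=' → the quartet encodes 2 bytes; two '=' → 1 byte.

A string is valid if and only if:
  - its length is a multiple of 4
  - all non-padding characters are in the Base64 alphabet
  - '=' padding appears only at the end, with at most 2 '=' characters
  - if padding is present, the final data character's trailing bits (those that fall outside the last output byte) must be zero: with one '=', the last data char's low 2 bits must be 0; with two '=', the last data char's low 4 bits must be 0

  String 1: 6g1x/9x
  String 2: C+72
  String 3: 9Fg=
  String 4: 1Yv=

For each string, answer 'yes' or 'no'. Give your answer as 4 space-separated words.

Answer: no yes yes no

Derivation:
String 1: '6g1x/9x' → invalid (len=7 not mult of 4)
String 2: 'C+72' → valid
String 3: '9Fg=' → valid
String 4: '1Yv=' → invalid (bad trailing bits)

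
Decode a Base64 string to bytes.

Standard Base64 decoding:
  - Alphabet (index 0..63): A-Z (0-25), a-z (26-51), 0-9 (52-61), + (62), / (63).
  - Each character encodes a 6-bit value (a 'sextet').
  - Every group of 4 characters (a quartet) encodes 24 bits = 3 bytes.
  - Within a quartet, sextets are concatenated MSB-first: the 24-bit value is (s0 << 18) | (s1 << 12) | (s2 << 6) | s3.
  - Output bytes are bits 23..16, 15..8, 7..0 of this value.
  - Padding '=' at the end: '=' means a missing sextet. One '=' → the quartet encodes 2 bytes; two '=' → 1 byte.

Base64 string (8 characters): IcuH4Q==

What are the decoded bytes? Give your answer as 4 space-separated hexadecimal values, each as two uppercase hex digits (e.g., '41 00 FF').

Answer: 21 CB 87 E1

Derivation:
After char 0 ('I'=8): chars_in_quartet=1 acc=0x8 bytes_emitted=0
After char 1 ('c'=28): chars_in_quartet=2 acc=0x21C bytes_emitted=0
After char 2 ('u'=46): chars_in_quartet=3 acc=0x872E bytes_emitted=0
After char 3 ('H'=7): chars_in_quartet=4 acc=0x21CB87 -> emit 21 CB 87, reset; bytes_emitted=3
After char 4 ('4'=56): chars_in_quartet=1 acc=0x38 bytes_emitted=3
After char 5 ('Q'=16): chars_in_quartet=2 acc=0xE10 bytes_emitted=3
Padding '==': partial quartet acc=0xE10 -> emit E1; bytes_emitted=4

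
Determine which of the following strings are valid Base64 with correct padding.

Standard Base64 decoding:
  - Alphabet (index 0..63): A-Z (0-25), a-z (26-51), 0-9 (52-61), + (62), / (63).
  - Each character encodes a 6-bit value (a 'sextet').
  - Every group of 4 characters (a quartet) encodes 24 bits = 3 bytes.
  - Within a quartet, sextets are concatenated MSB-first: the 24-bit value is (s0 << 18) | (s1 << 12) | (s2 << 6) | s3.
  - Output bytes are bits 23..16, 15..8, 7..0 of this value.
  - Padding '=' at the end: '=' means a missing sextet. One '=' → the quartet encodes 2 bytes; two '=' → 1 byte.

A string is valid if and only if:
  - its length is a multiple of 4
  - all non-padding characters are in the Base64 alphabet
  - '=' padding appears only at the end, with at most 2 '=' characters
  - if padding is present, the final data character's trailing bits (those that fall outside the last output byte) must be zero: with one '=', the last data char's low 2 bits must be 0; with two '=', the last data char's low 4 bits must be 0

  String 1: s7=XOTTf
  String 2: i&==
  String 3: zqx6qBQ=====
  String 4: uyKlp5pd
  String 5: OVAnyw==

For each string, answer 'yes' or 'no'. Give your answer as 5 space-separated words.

Answer: no no no yes yes

Derivation:
String 1: 's7=XOTTf' → invalid (bad char(s): ['=']; '=' in middle)
String 2: 'i&==' → invalid (bad char(s): ['&'])
String 3: 'zqx6qBQ=====' → invalid (5 pad chars (max 2))
String 4: 'uyKlp5pd' → valid
String 5: 'OVAnyw==' → valid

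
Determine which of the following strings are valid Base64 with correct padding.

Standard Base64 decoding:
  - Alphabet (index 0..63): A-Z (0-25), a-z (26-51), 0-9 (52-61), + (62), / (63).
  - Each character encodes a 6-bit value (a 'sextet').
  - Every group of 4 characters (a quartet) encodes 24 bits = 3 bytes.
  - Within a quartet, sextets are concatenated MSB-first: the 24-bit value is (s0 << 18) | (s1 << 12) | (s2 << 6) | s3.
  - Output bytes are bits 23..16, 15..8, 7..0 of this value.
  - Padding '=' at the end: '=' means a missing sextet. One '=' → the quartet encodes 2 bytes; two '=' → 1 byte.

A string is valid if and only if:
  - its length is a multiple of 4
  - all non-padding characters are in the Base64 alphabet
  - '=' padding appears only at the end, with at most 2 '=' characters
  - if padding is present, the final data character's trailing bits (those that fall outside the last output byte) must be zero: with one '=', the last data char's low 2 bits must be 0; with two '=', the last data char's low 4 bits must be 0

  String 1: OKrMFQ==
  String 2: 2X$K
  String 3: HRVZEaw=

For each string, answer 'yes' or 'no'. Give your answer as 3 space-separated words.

String 1: 'OKrMFQ==' → valid
String 2: '2X$K' → invalid (bad char(s): ['$'])
String 3: 'HRVZEaw=' → valid

Answer: yes no yes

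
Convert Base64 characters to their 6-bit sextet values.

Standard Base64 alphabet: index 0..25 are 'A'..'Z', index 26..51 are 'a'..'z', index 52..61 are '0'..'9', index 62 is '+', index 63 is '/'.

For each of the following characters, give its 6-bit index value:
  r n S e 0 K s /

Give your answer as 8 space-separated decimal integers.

'r': a..z range, 26 + ord('r') − ord('a') = 43
'n': a..z range, 26 + ord('n') − ord('a') = 39
'S': A..Z range, ord('S') − ord('A') = 18
'e': a..z range, 26 + ord('e') − ord('a') = 30
'0': 0..9 range, 52 + ord('0') − ord('0') = 52
'K': A..Z range, ord('K') − ord('A') = 10
's': a..z range, 26 + ord('s') − ord('a') = 44
'/': index 63

Answer: 43 39 18 30 52 10 44 63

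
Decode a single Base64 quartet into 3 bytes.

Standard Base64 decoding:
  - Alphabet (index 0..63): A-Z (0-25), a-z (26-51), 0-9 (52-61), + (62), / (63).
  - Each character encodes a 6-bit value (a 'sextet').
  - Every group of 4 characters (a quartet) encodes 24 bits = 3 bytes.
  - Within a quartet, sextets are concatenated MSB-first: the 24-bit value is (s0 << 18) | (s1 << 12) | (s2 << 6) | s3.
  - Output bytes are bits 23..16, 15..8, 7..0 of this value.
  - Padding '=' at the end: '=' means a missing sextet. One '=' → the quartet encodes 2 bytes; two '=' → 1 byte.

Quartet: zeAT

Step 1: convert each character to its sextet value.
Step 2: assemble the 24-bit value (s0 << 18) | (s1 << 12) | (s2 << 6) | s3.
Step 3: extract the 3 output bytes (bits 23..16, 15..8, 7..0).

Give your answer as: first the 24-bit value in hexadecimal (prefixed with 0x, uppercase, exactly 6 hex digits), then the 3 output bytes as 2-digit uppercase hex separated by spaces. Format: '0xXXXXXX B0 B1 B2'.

Answer: 0xCDE013 CD E0 13

Derivation:
Sextets: z=51, e=30, A=0, T=19
24-bit: (51<<18) | (30<<12) | (0<<6) | 19
      = 0xCC0000 | 0x01E000 | 0x000000 | 0x000013
      = 0xCDE013
Bytes: (v>>16)&0xFF=CD, (v>>8)&0xFF=E0, v&0xFF=13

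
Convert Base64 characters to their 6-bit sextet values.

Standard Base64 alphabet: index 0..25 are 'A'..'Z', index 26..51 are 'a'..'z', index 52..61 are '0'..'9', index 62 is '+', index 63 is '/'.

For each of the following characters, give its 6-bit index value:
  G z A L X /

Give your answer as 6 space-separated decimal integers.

'G': A..Z range, ord('G') − ord('A') = 6
'z': a..z range, 26 + ord('z') − ord('a') = 51
'A': A..Z range, ord('A') − ord('A') = 0
'L': A..Z range, ord('L') − ord('A') = 11
'X': A..Z range, ord('X') − ord('A') = 23
'/': index 63

Answer: 6 51 0 11 23 63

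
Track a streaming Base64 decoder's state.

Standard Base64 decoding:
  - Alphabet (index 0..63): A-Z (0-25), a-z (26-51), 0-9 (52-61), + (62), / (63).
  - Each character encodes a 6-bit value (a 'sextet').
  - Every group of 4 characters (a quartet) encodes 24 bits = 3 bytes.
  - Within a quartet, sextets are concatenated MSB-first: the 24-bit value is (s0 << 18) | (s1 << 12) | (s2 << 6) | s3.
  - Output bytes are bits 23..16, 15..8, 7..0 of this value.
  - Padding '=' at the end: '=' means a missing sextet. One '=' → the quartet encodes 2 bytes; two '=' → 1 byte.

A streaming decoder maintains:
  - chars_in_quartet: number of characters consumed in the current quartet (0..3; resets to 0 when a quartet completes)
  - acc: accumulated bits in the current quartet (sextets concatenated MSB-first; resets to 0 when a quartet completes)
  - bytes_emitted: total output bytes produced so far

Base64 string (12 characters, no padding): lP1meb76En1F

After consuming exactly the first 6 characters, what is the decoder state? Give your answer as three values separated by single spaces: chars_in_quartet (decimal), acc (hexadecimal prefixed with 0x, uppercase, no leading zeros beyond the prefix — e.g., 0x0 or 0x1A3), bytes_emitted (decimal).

Answer: 2 0x79B 3

Derivation:
After char 0 ('l'=37): chars_in_quartet=1 acc=0x25 bytes_emitted=0
After char 1 ('P'=15): chars_in_quartet=2 acc=0x94F bytes_emitted=0
After char 2 ('1'=53): chars_in_quartet=3 acc=0x253F5 bytes_emitted=0
After char 3 ('m'=38): chars_in_quartet=4 acc=0x94FD66 -> emit 94 FD 66, reset; bytes_emitted=3
After char 4 ('e'=30): chars_in_quartet=1 acc=0x1E bytes_emitted=3
After char 5 ('b'=27): chars_in_quartet=2 acc=0x79B bytes_emitted=3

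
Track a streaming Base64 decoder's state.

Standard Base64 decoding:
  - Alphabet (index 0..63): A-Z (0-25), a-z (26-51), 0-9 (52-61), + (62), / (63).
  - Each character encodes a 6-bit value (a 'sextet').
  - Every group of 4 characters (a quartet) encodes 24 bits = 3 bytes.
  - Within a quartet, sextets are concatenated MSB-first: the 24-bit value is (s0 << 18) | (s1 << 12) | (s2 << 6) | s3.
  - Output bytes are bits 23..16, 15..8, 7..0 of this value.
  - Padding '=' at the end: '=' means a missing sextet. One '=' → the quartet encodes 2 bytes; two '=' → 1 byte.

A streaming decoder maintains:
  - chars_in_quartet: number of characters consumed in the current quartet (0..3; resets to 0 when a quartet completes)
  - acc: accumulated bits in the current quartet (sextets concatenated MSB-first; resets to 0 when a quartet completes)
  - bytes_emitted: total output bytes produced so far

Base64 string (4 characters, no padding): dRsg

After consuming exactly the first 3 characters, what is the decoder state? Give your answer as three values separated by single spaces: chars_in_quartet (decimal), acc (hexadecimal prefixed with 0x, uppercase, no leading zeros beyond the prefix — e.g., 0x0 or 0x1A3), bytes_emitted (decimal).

After char 0 ('d'=29): chars_in_quartet=1 acc=0x1D bytes_emitted=0
After char 1 ('R'=17): chars_in_quartet=2 acc=0x751 bytes_emitted=0
After char 2 ('s'=44): chars_in_quartet=3 acc=0x1D46C bytes_emitted=0

Answer: 3 0x1D46C 0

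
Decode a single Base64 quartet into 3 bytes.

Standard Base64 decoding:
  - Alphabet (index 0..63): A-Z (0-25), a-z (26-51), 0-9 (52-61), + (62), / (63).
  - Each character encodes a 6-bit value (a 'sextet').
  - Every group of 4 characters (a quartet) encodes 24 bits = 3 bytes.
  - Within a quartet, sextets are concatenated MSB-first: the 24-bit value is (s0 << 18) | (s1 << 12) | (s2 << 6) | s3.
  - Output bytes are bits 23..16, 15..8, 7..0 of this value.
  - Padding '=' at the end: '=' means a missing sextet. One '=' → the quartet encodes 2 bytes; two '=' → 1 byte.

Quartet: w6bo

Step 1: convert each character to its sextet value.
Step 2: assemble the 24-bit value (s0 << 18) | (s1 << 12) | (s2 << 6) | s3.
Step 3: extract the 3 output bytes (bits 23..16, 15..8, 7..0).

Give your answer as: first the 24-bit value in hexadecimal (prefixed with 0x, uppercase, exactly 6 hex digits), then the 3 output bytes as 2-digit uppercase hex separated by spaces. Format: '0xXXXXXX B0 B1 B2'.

Answer: 0xC3A6E8 C3 A6 E8

Derivation:
Sextets: w=48, 6=58, b=27, o=40
24-bit: (48<<18) | (58<<12) | (27<<6) | 40
      = 0xC00000 | 0x03A000 | 0x0006C0 | 0x000028
      = 0xC3A6E8
Bytes: (v>>16)&0xFF=C3, (v>>8)&0xFF=A6, v&0xFF=E8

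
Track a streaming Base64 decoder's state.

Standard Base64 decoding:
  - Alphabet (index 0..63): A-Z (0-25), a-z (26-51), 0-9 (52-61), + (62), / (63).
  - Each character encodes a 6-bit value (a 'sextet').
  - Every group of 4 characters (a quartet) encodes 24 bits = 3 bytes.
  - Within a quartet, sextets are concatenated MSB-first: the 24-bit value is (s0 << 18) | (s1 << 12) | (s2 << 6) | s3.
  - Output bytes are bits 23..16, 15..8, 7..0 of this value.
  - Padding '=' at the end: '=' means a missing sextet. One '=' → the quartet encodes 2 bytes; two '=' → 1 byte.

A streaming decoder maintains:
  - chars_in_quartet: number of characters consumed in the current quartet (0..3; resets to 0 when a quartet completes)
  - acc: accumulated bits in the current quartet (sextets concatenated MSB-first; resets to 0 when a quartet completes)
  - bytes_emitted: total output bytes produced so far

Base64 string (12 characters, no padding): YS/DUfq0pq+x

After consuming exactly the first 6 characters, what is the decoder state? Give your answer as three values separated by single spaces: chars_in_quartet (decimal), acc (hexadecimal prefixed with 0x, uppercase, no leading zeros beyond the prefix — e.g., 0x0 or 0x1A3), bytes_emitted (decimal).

Answer: 2 0x51F 3

Derivation:
After char 0 ('Y'=24): chars_in_quartet=1 acc=0x18 bytes_emitted=0
After char 1 ('S'=18): chars_in_quartet=2 acc=0x612 bytes_emitted=0
After char 2 ('/'=63): chars_in_quartet=3 acc=0x184BF bytes_emitted=0
After char 3 ('D'=3): chars_in_quartet=4 acc=0x612FC3 -> emit 61 2F C3, reset; bytes_emitted=3
After char 4 ('U'=20): chars_in_quartet=1 acc=0x14 bytes_emitted=3
After char 5 ('f'=31): chars_in_quartet=2 acc=0x51F bytes_emitted=3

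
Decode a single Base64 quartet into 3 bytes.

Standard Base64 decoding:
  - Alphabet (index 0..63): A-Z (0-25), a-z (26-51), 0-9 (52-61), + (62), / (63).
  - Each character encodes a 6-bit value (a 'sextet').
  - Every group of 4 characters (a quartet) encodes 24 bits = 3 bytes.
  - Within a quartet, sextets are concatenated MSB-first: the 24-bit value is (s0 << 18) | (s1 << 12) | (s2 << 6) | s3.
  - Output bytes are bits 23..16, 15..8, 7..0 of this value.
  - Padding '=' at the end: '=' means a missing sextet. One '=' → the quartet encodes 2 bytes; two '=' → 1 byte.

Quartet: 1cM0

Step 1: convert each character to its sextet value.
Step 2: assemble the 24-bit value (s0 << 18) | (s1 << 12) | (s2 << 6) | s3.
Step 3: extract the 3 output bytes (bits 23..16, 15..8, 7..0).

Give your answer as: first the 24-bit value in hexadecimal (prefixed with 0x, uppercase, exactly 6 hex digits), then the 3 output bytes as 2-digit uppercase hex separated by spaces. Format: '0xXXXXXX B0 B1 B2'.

Sextets: 1=53, c=28, M=12, 0=52
24-bit: (53<<18) | (28<<12) | (12<<6) | 52
      = 0xD40000 | 0x01C000 | 0x000300 | 0x000034
      = 0xD5C334
Bytes: (v>>16)&0xFF=D5, (v>>8)&0xFF=C3, v&0xFF=34

Answer: 0xD5C334 D5 C3 34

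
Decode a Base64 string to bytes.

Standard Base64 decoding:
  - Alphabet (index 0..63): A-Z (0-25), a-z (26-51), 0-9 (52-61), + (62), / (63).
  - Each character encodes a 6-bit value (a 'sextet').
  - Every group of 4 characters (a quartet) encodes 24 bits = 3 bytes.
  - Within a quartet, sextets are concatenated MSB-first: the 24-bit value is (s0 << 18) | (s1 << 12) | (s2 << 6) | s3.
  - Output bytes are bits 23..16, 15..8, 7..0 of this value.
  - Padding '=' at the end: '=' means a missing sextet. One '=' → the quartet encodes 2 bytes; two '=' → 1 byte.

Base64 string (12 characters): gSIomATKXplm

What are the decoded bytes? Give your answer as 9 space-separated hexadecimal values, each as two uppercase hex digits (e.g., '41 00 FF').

After char 0 ('g'=32): chars_in_quartet=1 acc=0x20 bytes_emitted=0
After char 1 ('S'=18): chars_in_quartet=2 acc=0x812 bytes_emitted=0
After char 2 ('I'=8): chars_in_quartet=3 acc=0x20488 bytes_emitted=0
After char 3 ('o'=40): chars_in_quartet=4 acc=0x812228 -> emit 81 22 28, reset; bytes_emitted=3
After char 4 ('m'=38): chars_in_quartet=1 acc=0x26 bytes_emitted=3
After char 5 ('A'=0): chars_in_quartet=2 acc=0x980 bytes_emitted=3
After char 6 ('T'=19): chars_in_quartet=3 acc=0x26013 bytes_emitted=3
After char 7 ('K'=10): chars_in_quartet=4 acc=0x9804CA -> emit 98 04 CA, reset; bytes_emitted=6
After char 8 ('X'=23): chars_in_quartet=1 acc=0x17 bytes_emitted=6
After char 9 ('p'=41): chars_in_quartet=2 acc=0x5E9 bytes_emitted=6
After char 10 ('l'=37): chars_in_quartet=3 acc=0x17A65 bytes_emitted=6
After char 11 ('m'=38): chars_in_quartet=4 acc=0x5E9966 -> emit 5E 99 66, reset; bytes_emitted=9

Answer: 81 22 28 98 04 CA 5E 99 66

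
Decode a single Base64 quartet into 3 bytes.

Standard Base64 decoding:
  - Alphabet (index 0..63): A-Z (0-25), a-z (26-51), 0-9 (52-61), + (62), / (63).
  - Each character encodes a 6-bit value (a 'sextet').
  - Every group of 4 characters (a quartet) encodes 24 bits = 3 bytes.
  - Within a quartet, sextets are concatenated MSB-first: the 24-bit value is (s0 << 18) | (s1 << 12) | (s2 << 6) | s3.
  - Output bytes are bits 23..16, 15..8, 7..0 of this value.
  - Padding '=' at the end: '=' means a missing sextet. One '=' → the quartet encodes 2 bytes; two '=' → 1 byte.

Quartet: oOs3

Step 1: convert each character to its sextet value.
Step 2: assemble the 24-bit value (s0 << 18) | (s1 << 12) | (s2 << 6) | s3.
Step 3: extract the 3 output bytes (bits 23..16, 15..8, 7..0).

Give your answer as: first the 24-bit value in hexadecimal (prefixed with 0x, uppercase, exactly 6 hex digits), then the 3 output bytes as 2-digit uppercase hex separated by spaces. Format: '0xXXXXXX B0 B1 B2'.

Sextets: o=40, O=14, s=44, 3=55
24-bit: (40<<18) | (14<<12) | (44<<6) | 55
      = 0xA00000 | 0x00E000 | 0x000B00 | 0x000037
      = 0xA0EB37
Bytes: (v>>16)&0xFF=A0, (v>>8)&0xFF=EB, v&0xFF=37

Answer: 0xA0EB37 A0 EB 37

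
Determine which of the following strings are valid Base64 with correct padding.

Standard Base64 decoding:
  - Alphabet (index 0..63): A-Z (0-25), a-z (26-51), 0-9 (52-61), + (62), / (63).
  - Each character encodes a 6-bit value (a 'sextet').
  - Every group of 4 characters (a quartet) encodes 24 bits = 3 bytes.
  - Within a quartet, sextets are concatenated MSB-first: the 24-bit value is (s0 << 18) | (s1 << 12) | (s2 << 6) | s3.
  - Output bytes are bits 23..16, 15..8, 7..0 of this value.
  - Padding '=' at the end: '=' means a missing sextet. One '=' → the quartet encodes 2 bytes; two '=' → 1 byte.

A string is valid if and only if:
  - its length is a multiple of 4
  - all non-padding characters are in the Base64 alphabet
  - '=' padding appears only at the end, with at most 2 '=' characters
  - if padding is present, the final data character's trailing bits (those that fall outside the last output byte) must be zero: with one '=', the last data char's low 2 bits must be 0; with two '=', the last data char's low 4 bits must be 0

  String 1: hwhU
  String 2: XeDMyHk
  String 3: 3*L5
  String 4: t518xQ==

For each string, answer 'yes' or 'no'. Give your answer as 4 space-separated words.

String 1: 'hwhU' → valid
String 2: 'XeDMyHk' → invalid (len=7 not mult of 4)
String 3: '3*L5' → invalid (bad char(s): ['*'])
String 4: 't518xQ==' → valid

Answer: yes no no yes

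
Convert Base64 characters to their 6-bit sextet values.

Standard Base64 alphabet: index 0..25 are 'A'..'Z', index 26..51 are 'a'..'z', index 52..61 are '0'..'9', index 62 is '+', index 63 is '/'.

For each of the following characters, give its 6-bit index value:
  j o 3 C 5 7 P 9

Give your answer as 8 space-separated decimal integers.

'j': a..z range, 26 + ord('j') − ord('a') = 35
'o': a..z range, 26 + ord('o') − ord('a') = 40
'3': 0..9 range, 52 + ord('3') − ord('0') = 55
'C': A..Z range, ord('C') − ord('A') = 2
'5': 0..9 range, 52 + ord('5') − ord('0') = 57
'7': 0..9 range, 52 + ord('7') − ord('0') = 59
'P': A..Z range, ord('P') − ord('A') = 15
'9': 0..9 range, 52 + ord('9') − ord('0') = 61

Answer: 35 40 55 2 57 59 15 61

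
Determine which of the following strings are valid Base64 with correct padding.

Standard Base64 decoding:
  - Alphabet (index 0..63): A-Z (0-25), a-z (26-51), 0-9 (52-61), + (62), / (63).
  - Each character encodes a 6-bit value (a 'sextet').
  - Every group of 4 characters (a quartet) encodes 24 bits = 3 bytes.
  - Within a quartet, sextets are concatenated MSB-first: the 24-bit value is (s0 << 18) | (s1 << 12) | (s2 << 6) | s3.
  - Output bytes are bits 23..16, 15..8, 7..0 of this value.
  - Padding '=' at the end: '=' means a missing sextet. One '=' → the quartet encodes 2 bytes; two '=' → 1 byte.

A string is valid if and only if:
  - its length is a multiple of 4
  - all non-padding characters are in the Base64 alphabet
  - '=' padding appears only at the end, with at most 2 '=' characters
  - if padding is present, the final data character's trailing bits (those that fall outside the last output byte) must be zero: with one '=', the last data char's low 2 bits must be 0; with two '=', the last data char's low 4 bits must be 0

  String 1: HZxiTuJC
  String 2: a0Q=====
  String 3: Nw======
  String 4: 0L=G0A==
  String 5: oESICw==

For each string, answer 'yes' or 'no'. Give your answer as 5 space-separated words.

Answer: yes no no no yes

Derivation:
String 1: 'HZxiTuJC' → valid
String 2: 'a0Q=====' → invalid (5 pad chars (max 2))
String 3: 'Nw======' → invalid (6 pad chars (max 2))
String 4: '0L=G0A==' → invalid (bad char(s): ['=']; '=' in middle)
String 5: 'oESICw==' → valid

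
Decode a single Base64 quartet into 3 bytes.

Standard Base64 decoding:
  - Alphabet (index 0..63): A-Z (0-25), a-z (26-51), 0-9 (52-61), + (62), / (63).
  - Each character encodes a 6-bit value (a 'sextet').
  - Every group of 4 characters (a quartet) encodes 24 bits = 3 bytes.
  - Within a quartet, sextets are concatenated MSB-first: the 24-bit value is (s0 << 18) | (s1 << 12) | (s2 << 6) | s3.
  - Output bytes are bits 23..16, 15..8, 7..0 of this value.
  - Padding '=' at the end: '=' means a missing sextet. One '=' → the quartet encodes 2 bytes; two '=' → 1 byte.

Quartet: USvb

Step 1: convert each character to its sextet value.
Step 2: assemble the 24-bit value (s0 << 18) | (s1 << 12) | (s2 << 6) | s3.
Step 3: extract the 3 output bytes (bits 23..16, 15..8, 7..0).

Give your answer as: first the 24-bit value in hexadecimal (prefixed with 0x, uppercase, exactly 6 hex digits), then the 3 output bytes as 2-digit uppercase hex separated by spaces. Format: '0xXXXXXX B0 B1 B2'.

Sextets: U=20, S=18, v=47, b=27
24-bit: (20<<18) | (18<<12) | (47<<6) | 27
      = 0x500000 | 0x012000 | 0x000BC0 | 0x00001B
      = 0x512BDB
Bytes: (v>>16)&0xFF=51, (v>>8)&0xFF=2B, v&0xFF=DB

Answer: 0x512BDB 51 2B DB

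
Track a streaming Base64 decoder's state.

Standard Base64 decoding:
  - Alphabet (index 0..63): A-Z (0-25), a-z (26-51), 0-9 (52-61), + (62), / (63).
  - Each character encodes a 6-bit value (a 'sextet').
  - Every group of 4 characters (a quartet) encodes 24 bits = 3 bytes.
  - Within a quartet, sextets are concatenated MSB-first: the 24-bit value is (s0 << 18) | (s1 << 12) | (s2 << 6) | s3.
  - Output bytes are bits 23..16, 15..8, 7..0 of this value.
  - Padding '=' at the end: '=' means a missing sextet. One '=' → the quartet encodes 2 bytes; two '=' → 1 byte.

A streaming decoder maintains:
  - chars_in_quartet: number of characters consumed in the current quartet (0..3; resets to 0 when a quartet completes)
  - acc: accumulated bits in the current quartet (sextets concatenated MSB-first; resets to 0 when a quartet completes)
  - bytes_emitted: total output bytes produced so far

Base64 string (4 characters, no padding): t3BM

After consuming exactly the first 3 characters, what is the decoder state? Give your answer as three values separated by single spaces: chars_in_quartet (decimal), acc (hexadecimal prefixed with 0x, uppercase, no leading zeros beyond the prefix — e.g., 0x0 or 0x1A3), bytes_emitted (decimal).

After char 0 ('t'=45): chars_in_quartet=1 acc=0x2D bytes_emitted=0
After char 1 ('3'=55): chars_in_quartet=2 acc=0xB77 bytes_emitted=0
After char 2 ('B'=1): chars_in_quartet=3 acc=0x2DDC1 bytes_emitted=0

Answer: 3 0x2DDC1 0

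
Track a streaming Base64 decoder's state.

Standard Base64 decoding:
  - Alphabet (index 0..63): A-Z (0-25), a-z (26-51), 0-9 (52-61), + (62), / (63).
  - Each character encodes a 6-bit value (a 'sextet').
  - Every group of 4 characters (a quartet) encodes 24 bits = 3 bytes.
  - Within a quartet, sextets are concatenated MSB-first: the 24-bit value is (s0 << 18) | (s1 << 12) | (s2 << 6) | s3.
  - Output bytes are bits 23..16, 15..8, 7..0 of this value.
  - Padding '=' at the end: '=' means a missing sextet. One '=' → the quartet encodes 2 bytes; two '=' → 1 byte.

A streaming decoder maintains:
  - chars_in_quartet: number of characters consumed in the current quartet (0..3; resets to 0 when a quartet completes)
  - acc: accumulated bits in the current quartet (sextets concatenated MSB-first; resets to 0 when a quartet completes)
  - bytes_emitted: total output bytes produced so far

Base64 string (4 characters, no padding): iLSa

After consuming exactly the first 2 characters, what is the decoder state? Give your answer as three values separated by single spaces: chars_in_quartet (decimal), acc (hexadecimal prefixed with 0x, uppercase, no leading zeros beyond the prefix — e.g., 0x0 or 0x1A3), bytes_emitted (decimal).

Answer: 2 0x88B 0

Derivation:
After char 0 ('i'=34): chars_in_quartet=1 acc=0x22 bytes_emitted=0
After char 1 ('L'=11): chars_in_quartet=2 acc=0x88B bytes_emitted=0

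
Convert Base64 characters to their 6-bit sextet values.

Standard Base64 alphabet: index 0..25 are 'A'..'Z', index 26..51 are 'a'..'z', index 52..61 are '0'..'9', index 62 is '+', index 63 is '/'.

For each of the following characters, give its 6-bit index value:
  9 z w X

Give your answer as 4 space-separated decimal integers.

'9': 0..9 range, 52 + ord('9') − ord('0') = 61
'z': a..z range, 26 + ord('z') − ord('a') = 51
'w': a..z range, 26 + ord('w') − ord('a') = 48
'X': A..Z range, ord('X') − ord('A') = 23

Answer: 61 51 48 23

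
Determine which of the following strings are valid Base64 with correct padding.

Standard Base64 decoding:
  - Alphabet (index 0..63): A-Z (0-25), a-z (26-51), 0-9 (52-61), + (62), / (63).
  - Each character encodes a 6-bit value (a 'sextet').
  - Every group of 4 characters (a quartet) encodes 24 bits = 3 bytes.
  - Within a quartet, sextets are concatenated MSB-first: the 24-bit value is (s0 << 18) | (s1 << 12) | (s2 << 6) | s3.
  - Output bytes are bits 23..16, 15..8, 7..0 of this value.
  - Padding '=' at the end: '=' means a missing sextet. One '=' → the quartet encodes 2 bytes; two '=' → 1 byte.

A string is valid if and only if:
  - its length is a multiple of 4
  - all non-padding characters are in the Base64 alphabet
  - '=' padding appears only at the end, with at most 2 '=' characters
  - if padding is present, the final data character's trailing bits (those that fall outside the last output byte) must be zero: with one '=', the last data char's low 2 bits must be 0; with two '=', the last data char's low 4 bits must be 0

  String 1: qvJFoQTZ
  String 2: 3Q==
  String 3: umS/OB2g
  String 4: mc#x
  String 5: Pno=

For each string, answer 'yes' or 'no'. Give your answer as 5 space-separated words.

String 1: 'qvJFoQTZ' → valid
String 2: '3Q==' → valid
String 3: 'umS/OB2g' → valid
String 4: 'mc#x' → invalid (bad char(s): ['#'])
String 5: 'Pno=' → valid

Answer: yes yes yes no yes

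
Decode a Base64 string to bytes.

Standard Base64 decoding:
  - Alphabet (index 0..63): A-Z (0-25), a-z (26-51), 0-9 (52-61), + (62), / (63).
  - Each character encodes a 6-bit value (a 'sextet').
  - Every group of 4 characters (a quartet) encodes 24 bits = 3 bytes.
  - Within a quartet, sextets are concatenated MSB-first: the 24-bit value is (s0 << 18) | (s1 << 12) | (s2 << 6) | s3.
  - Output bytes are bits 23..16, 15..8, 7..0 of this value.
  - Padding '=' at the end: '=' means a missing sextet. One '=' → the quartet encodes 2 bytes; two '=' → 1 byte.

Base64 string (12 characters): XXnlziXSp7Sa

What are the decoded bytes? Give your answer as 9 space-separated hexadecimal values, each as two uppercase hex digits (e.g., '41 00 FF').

After char 0 ('X'=23): chars_in_quartet=1 acc=0x17 bytes_emitted=0
After char 1 ('X'=23): chars_in_quartet=2 acc=0x5D7 bytes_emitted=0
After char 2 ('n'=39): chars_in_quartet=3 acc=0x175E7 bytes_emitted=0
After char 3 ('l'=37): chars_in_quartet=4 acc=0x5D79E5 -> emit 5D 79 E5, reset; bytes_emitted=3
After char 4 ('z'=51): chars_in_quartet=1 acc=0x33 bytes_emitted=3
After char 5 ('i'=34): chars_in_quartet=2 acc=0xCE2 bytes_emitted=3
After char 6 ('X'=23): chars_in_quartet=3 acc=0x33897 bytes_emitted=3
After char 7 ('S'=18): chars_in_quartet=4 acc=0xCE25D2 -> emit CE 25 D2, reset; bytes_emitted=6
After char 8 ('p'=41): chars_in_quartet=1 acc=0x29 bytes_emitted=6
After char 9 ('7'=59): chars_in_quartet=2 acc=0xA7B bytes_emitted=6
After char 10 ('S'=18): chars_in_quartet=3 acc=0x29ED2 bytes_emitted=6
After char 11 ('a'=26): chars_in_quartet=4 acc=0xA7B49A -> emit A7 B4 9A, reset; bytes_emitted=9

Answer: 5D 79 E5 CE 25 D2 A7 B4 9A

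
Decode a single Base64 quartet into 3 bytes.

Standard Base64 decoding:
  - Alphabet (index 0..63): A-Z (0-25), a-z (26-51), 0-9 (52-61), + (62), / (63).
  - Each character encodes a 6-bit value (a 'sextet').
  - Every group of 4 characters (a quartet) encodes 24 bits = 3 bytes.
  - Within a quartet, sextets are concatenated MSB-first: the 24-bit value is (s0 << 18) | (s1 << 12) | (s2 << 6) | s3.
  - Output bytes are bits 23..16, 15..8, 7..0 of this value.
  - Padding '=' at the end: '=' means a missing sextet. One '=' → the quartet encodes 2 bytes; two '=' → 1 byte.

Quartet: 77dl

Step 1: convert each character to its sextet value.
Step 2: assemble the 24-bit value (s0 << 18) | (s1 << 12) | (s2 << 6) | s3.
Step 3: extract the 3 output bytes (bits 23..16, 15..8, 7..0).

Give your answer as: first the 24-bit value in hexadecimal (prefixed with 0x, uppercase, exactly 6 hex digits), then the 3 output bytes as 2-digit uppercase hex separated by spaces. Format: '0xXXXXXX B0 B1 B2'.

Sextets: 7=59, 7=59, d=29, l=37
24-bit: (59<<18) | (59<<12) | (29<<6) | 37
      = 0xEC0000 | 0x03B000 | 0x000740 | 0x000025
      = 0xEFB765
Bytes: (v>>16)&0xFF=EF, (v>>8)&0xFF=B7, v&0xFF=65

Answer: 0xEFB765 EF B7 65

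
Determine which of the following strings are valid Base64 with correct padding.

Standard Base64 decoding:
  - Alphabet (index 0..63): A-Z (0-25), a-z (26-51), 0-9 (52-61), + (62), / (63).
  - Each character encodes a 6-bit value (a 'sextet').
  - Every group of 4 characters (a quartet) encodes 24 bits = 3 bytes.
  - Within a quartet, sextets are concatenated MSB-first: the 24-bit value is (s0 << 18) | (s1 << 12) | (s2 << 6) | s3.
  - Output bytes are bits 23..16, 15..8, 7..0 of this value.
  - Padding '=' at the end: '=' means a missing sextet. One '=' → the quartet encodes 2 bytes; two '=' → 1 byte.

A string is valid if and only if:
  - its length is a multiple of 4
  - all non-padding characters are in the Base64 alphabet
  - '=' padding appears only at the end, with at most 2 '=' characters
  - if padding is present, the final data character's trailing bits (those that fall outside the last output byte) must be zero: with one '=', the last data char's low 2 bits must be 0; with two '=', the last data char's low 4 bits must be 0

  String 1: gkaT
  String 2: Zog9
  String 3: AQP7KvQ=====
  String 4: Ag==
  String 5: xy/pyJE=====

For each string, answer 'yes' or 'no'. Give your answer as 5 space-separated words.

Answer: yes yes no yes no

Derivation:
String 1: 'gkaT' → valid
String 2: 'Zog9' → valid
String 3: 'AQP7KvQ=====' → invalid (5 pad chars (max 2))
String 4: 'Ag==' → valid
String 5: 'xy/pyJE=====' → invalid (5 pad chars (max 2))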